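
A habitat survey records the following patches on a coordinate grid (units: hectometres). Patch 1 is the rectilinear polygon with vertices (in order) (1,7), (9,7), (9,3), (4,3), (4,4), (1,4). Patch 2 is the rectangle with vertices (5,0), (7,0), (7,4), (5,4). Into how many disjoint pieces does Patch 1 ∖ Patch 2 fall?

1

Patch 1 ∖ Patch 2 is a single connected region.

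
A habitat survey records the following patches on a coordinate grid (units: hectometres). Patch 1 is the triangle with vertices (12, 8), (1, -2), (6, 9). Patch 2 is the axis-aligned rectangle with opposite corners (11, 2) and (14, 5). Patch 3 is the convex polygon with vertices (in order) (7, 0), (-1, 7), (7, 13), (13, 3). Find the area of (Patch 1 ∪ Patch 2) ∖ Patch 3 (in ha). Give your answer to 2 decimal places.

|Patch 1 ∪ Patch 2| = 44.5.
|(Patch 1 ∪ Patch 2) ∩ Patch 3| = 31.569.
|(Patch 1 ∪ Patch 2) ∖ Patch 3| = 44.5 − 31.569 = 12.93.

12.93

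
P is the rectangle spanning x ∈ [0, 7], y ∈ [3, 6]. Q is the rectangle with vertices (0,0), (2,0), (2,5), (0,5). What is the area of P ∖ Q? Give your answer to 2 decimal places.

17.00

|P∩Q|: x∈[0,2], y∈[3,5] → 2·2 = 4.
|P| = 21.
|P ∖ Q| = |P| − |P∩Q| = 21 − 4 = 17.00.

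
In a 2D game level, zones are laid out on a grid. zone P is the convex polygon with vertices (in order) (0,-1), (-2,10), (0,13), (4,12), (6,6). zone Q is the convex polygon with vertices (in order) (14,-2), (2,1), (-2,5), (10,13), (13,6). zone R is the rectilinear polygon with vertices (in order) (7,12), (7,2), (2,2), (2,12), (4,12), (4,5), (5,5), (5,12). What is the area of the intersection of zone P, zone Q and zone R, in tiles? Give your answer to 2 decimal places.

14.31

The intersection is the polygon with vertices (4,9), (4,5), (5,5), (5,9), (6,6), (2.571,2), (2,2), (2,7.667).
By the shoelace formula its area is 14.31.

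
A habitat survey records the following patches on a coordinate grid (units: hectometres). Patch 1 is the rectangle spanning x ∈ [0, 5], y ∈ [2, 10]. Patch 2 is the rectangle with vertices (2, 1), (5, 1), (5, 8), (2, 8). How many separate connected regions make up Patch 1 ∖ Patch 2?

1

Patch 1 ∖ Patch 2 is a single connected region.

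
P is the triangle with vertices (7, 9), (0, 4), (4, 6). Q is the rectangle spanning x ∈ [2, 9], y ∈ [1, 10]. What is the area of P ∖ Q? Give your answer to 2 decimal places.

|P| = 3, |P∩Q| = 2.5714.
|P ∖ Q| = |P| − |P∩Q| = 3 − 2.5714 = 0.43.

0.43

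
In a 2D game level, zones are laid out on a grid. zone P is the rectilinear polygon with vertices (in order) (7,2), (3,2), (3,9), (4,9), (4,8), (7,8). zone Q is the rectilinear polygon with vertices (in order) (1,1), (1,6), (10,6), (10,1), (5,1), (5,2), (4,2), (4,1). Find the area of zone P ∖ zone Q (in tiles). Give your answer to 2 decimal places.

9.00

|zone P| = 25, |zone P∩zone Q| = 16.
|zone P ∖ zone Q| = |zone P| − |zone P∩zone Q| = 25 − 16 = 9.00.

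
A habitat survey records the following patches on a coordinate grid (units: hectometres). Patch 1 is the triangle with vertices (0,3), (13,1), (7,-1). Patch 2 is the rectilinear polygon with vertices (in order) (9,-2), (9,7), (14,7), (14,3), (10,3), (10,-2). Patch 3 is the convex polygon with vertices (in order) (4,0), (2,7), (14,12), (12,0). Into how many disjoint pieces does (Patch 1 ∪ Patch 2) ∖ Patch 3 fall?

(Patch 1 ∪ Patch 2) ∖ Patch 3 splits into 4 disjoint pieces (area 4.6667, area 0.1746, area 4.2083, area 2.5781).

4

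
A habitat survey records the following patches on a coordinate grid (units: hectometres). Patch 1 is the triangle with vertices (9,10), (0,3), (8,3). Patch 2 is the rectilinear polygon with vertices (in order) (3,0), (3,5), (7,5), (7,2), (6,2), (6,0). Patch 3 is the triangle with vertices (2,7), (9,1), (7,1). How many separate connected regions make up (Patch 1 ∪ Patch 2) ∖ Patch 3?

(Patch 1 ∪ Patch 2) ∖ Patch 3 splits into 2 disjoint pieces (area 15.4616, area 18.9861).

2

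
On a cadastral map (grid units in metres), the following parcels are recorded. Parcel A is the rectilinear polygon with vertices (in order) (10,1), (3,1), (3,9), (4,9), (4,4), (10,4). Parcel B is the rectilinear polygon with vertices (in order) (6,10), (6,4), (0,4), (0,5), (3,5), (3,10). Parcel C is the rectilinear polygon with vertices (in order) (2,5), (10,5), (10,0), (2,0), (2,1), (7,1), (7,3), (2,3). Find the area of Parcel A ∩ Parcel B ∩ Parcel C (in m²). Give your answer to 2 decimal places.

1.00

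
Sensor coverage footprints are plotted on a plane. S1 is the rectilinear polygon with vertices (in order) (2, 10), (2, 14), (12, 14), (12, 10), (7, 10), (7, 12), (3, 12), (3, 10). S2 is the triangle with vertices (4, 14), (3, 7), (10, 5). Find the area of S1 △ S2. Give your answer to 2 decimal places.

|S1| = 32, |S2| = 25.5, |S1∩S2| = 1.619.
|S1 △ S2| = |S1| + |S2| − 2·|S1∩S2| = 32 + 25.5 − 3.2381 = 54.26.

54.26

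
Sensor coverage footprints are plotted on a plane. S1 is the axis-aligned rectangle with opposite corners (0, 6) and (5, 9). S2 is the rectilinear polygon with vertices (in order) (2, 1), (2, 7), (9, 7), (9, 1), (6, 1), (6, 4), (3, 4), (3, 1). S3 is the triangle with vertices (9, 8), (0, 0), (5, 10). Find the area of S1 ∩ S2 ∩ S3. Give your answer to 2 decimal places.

The intersection is the polygon with vertices (3,6), (3.5,7), (5,7), (5,6).
By the shoelace formula its area is 1.75.

1.75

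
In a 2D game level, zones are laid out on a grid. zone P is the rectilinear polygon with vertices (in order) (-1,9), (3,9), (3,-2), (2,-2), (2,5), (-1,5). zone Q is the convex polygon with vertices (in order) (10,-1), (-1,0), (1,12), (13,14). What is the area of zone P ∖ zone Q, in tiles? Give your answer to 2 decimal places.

6.35

|zone P| = 23, |zone P∩zone Q| = 16.6515.
|zone P ∖ zone Q| = |zone P| − |zone P∩zone Q| = 23 − 16.6515 = 6.35.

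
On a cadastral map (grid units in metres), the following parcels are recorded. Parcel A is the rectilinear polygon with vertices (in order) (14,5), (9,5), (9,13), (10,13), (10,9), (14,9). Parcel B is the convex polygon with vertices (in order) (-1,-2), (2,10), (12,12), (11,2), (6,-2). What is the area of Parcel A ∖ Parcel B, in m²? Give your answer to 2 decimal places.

11.50

|Parcel A| = 24, |Parcel A∩Parcel B| = 12.5.
|Parcel A ∖ Parcel B| = |Parcel A| − |Parcel A∩Parcel B| = 24 − 12.5 = 11.50.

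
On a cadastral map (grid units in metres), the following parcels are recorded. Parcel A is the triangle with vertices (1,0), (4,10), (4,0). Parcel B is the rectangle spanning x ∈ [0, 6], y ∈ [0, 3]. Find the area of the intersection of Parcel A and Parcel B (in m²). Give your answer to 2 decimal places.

7.65

The intersection is the polygon with vertices (1.9,3), (4,3), (4,0), (1,0).
By the shoelace formula its area is 7.65.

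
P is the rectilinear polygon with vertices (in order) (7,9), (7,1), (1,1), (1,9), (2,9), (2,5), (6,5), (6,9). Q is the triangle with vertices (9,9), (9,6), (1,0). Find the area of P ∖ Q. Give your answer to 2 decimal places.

25.65

|P| = 32, |P∩Q| = 6.3542.
|P ∖ Q| = |P| − |P∩Q| = 32 − 6.3542 = 25.65.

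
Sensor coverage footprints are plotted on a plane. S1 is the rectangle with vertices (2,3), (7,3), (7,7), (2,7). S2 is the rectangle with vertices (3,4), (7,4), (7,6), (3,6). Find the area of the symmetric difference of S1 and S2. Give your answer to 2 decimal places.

12.00

|S1∩S2|: x∈[3,7], y∈[4,6] → 4·2 = 8.
|S1 △ S2| = |S1| + |S2| − 2·|S1∩S2| = 20 + 8 − 16 = 12.00.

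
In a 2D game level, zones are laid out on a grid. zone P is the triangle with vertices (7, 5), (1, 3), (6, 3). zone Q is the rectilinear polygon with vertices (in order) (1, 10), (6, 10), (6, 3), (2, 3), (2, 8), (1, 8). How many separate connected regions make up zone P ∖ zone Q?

zone P ∖ zone Q splits into 2 disjoint pieces (area 0.8333, area 0.1667).

2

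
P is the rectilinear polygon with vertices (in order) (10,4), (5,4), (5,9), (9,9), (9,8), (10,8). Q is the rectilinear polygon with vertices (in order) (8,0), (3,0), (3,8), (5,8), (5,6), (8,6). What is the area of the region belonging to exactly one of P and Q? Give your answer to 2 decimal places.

|P| = 24, |Q| = 34, |P∩Q| = 6.
|P △ Q| = |P| + |Q| − 2·|P∩Q| = 24 + 34 − 12 = 46.00.

46.00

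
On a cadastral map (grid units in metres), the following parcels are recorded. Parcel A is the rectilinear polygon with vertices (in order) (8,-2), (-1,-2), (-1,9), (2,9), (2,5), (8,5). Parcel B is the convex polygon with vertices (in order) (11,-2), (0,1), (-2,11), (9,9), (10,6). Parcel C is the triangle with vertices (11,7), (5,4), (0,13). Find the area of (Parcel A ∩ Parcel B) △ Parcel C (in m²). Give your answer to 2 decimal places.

86.17

|Parcel A ∩ Parcel B| = 54.2273.
|(Parcel A ∩ Parcel B) ∩ Parcel C| = 1.2778.
|(Parcel A ∩ Parcel B) △ Parcel C| = 54.2273 + 34.5 − 2.5556 = 86.17.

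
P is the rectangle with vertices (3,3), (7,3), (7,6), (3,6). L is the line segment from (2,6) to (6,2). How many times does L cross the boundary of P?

The segment meets the boundary at (5,3), (3,5).

2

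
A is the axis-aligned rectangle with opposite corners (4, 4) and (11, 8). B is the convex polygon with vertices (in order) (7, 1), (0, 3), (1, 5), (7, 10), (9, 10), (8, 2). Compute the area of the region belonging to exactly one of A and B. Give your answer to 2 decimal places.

|A| = 28, |B| = 47.5, |A∩B| = 17.85.
|A △ B| = |A| + |B| − 2·|A∩B| = 28 + 47.5 − 35.7 = 39.80.

39.80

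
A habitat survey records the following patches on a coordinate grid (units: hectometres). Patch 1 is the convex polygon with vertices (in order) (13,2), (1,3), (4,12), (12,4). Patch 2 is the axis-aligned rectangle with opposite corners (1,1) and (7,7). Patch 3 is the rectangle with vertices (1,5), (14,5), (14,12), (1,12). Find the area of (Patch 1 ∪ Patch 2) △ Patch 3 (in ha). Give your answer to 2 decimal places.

94.33

|Patch 1 ∪ Patch 2| = 72.6667.
|(Patch 1 ∪ Patch 2) ∩ Patch 3| = 34.6667.
|(Patch 1 ∪ Patch 2) △ Patch 3| = 72.6667 + 91 − 69.3333 = 94.33.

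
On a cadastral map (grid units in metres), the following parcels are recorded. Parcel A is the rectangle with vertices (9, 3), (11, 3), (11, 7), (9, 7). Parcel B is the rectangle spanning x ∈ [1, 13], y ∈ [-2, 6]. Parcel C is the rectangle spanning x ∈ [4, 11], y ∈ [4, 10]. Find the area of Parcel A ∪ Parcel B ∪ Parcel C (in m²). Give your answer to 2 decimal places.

124.00

By inclusion–exclusion:
Individual areas: |Parcel A| = 8, |Parcel B| = 96, |Parcel C| = 42.
|Parcel A∩Parcel B|: x∈[9,11], y∈[3,6] → 2·3 = 6.
|Parcel A∩Parcel C|: x∈[9,11], y∈[4,7] → 2·3 = 6.
|Parcel B∩Parcel C|: x∈[4,11], y∈[4,6] → 7·2 = 14.
|Parcel A∩Parcel B∩Parcel C| = 4.
|Parcel A ∪ Parcel B ∪ Parcel C| = 146 − 26 + 4 = 124.00.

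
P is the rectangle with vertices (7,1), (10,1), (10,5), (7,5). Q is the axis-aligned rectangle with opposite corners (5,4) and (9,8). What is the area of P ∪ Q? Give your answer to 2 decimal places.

By inclusion–exclusion:
Individual areas: |P| = 12, |Q| = 16.
|P∩Q|: x∈[7,9], y∈[4,5] → 2·1 = 2.
|P ∪ Q| = 28 − 2 = 26.00.

26.00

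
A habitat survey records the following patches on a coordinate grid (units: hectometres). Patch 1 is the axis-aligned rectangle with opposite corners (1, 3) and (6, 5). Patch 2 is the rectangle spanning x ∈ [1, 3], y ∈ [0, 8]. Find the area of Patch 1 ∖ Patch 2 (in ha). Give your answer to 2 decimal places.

|Patch 1∩Patch 2|: x∈[1,3], y∈[3,5] → 2·2 = 4.
|Patch 1| = 10.
|Patch 1 ∖ Patch 2| = |Patch 1| − |Patch 1∩Patch 2| = 10 − 4 = 6.00.

6.00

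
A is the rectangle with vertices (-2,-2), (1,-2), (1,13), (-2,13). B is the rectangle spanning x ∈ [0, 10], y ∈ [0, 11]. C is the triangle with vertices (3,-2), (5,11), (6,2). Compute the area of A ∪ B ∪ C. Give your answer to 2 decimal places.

By inclusion–exclusion:
Individual areas: |A| = 45, |B| = 110, |C| = 15.5.
|A∩B|: x∈[0,1], y∈[0,11] → 1·11 = 11.
|A∩C| = 0.
|B∩C| = 14.3077.
|A∩B∩C| = 0.
|A ∪ B ∪ C| = 170.5 − 25.3077 + 0 = 145.19.

145.19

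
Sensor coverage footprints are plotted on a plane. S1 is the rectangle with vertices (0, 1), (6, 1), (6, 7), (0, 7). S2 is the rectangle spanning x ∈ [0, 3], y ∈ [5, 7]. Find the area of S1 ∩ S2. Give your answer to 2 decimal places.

|S1∩S2|: x∈[0,3], y∈[5,7] → 3·2 = 6.

6.00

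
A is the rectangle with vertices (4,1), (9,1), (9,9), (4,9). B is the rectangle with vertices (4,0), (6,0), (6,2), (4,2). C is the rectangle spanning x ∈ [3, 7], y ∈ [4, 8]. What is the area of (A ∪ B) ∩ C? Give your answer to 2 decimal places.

12.00

The region (A ∪ B) ∩ C is the polygon with vertices (4,8), (7,8), (7,4), (4,4).
By the shoelace formula its area is 12.00.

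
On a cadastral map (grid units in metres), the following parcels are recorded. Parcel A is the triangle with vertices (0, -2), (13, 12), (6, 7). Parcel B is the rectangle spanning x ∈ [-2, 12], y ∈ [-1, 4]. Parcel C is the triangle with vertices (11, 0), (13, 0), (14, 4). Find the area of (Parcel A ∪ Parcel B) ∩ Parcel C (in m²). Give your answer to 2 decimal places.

The region (Parcel A ∪ Parcel B) ∩ Parcel C is the polygon with vertices (12,0), (11,0), (12,1.333).
By the shoelace formula its area is 0.67.

0.67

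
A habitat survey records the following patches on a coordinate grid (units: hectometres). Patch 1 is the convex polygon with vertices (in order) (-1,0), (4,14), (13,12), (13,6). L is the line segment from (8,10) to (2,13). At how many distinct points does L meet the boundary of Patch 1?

The segment meets the boundary at (3.394,12.303).

1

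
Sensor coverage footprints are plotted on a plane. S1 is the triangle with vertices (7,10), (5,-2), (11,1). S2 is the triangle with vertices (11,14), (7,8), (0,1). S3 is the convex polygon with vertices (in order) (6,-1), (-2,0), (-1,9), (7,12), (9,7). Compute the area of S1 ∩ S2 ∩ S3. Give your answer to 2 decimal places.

The intersection is the polygon with vertices (7.212,9.523), (7.533,8.8), (7,8), (6.6,7.6), (6.849,9.094).
By the shoelace formula its area is 0.80.

0.80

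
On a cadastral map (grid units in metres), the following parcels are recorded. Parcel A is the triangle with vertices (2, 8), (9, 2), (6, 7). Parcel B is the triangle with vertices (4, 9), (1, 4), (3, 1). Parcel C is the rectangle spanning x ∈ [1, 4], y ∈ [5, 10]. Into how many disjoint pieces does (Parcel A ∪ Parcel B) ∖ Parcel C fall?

2

(Parcel A ∪ Parcel B) ∖ Parcel C splits into 2 disjoint pieces (area 7.2857, area 5.7).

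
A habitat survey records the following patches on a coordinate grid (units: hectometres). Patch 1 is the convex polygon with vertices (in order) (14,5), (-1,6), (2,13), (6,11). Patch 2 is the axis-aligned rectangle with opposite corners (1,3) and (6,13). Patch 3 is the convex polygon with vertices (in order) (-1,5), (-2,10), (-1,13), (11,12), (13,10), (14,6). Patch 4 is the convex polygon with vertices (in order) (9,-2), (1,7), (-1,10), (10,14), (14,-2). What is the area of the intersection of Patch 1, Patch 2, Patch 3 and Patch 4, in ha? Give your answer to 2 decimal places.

The intersection is the polygon with vertices (1.031,10.739), (4.21,11.895), (6,11), (6,5.533), (2.071,5.795), (1,7), (1,10.667).
By the shoelace formula its area is 27.69.

27.69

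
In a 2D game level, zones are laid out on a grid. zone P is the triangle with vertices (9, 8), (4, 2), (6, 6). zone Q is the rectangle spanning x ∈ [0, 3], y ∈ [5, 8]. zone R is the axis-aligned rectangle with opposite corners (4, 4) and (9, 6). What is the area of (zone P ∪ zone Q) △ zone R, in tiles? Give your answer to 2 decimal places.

19.00

|zone P ∪ zone Q| = 13.
|(zone P ∪ zone Q) ∩ zone R| = 2.
|(zone P ∪ zone Q) △ zone R| = 13 + 10 − 4 = 19.00.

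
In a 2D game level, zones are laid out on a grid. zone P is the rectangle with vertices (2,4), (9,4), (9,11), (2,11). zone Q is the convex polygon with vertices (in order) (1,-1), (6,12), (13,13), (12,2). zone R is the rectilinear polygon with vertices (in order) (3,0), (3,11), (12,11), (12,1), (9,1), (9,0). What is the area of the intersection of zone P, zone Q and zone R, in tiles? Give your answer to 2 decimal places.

The intersection is the polygon with vertices (9,4), (3,4), (3,4.2), (5.615,11), (9,11).
By the shoelace formula its area is 33.11.

33.11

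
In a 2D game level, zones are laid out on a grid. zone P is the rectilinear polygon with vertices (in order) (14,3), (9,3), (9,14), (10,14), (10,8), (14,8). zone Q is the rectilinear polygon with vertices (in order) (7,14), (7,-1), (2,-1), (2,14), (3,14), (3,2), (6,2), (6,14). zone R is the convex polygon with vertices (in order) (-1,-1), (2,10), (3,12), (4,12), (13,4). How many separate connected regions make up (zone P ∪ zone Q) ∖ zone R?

(zone P ∪ zone Q) ∖ zone R splits into 4 disjoint pieces (area 21.2889, area 4.2222, area 9.8214, area 3).

4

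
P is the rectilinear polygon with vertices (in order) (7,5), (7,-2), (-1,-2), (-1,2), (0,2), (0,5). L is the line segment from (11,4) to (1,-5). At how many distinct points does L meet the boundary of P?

2

The segment meets the boundary at (4.333,-2), (7,0.4).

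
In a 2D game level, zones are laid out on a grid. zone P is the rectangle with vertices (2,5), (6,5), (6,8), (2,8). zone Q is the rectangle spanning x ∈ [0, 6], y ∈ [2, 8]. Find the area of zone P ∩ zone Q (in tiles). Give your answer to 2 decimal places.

|zone P∩zone Q|: x∈[2,6], y∈[5,8] → 4·3 = 12.

12.00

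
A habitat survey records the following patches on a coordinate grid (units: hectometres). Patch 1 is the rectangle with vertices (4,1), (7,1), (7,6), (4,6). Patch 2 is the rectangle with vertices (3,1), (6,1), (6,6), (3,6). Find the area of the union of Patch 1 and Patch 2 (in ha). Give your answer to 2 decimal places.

By inclusion–exclusion:
Individual areas: |Patch 1| = 15, |Patch 2| = 15.
|Patch 1∩Patch 2|: x∈[4,6], y∈[1,6] → 2·5 = 10.
|Patch 1 ∪ Patch 2| = 30 − 10 = 20.00.

20.00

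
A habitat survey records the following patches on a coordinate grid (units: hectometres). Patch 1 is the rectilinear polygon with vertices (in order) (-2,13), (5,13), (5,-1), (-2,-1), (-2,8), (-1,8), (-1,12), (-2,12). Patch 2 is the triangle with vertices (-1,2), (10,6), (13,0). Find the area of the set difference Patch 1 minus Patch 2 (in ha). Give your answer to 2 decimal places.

|Patch 1| = 94, |Patch 1∩Patch 2| = 9.1169.
|Patch 1 ∖ Patch 2| = |Patch 1| − |Patch 1∩Patch 2| = 94 − 9.1169 = 84.88.

84.88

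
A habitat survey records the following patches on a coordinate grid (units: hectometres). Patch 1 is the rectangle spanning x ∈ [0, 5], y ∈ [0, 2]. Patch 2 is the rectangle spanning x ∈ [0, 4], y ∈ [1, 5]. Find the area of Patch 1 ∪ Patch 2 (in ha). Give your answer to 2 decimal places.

22.00

By inclusion–exclusion:
Individual areas: |Patch 1| = 10, |Patch 2| = 16.
|Patch 1∩Patch 2|: x∈[0,4], y∈[1,2] → 4·1 = 4.
|Patch 1 ∪ Patch 2| = 26 − 4 = 22.00.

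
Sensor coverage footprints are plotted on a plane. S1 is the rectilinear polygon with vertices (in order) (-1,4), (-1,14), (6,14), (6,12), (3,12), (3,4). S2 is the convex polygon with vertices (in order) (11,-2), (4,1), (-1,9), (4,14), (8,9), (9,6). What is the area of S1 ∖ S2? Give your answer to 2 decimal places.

|S1| = 46, |S1∩S2| = 23.2875.
|S1 ∖ S2| = |S1| − |S1∩S2| = 46 − 23.2875 = 22.71.

22.71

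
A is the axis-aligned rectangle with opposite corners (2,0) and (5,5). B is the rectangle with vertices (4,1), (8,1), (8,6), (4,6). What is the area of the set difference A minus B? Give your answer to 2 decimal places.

|A∩B|: x∈[4,5], y∈[1,5] → 1·4 = 4.
|A| = 15.
|A ∖ B| = |A| − |A∩B| = 15 − 4 = 11.00.

11.00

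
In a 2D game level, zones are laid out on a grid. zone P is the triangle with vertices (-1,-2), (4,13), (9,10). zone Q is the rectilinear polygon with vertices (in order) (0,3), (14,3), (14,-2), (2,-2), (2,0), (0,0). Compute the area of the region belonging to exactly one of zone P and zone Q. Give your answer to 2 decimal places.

100.83

|zone P| = 45, |zone Q| = 66, |zone P∩zone Q| = 5.0833.
|zone P △ zone Q| = |zone P| + |zone Q| − 2·|zone P∩zone Q| = 45 + 66 − 10.1667 = 100.83.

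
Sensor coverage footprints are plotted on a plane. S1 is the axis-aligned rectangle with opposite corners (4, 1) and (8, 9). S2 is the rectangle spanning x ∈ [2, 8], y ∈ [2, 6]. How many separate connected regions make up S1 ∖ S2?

2

S1 ∖ S2 splits into 2 disjoint pieces (area 4, area 12).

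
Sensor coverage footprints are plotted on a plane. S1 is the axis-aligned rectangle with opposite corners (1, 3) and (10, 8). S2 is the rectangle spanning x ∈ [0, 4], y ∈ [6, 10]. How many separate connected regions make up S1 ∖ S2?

S1 ∖ S2 is a single connected region.

1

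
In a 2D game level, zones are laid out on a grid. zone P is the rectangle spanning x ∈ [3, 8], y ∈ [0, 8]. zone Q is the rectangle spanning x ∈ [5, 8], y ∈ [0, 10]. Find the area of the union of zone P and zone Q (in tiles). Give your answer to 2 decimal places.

46.00

By inclusion–exclusion:
Individual areas: |zone P| = 40, |zone Q| = 30.
|zone P∩zone Q|: x∈[5,8], y∈[0,8] → 3·8 = 24.
|zone P ∪ zone Q| = 70 − 24 = 46.00.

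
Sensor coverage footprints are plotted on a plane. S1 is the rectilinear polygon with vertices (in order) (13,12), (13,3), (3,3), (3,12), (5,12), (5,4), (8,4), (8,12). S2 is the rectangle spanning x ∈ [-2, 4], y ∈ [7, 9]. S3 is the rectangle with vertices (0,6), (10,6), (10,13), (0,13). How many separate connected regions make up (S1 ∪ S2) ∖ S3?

2

(S1 ∪ S2) ∖ S3 splits into 2 disjoint pieces (area 42, area 4).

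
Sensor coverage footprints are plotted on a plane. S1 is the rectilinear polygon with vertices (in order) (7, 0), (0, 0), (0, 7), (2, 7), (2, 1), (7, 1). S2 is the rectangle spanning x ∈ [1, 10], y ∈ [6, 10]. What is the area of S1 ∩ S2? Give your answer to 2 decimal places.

The intersection is the polygon with vertices (2,7), (2,6), (1,6), (1,7).
By the shoelace formula its area is 1.00.

1.00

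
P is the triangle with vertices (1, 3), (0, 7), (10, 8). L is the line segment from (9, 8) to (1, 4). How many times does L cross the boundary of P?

The segment meets the boundary at (8.75,7.875).

1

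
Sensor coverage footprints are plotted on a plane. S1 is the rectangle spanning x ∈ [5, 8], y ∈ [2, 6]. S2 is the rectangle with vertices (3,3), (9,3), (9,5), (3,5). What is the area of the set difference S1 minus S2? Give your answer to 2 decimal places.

|S1∩S2|: x∈[5,8], y∈[3,5] → 3·2 = 6.
|S1| = 12.
|S1 ∖ S2| = |S1| − |S1∩S2| = 12 − 6 = 6.00.

6.00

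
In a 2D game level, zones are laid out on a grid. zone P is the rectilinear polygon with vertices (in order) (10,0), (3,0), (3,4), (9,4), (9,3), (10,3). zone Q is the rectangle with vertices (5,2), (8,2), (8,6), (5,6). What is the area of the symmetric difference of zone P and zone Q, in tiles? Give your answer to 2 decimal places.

|zone P| = 27, |zone Q| = 12, |zone P∩zone Q| = 6.
|zone P △ zone Q| = |zone P| + |zone Q| − 2·|zone P∩zone Q| = 27 + 12 − 12 = 27.00.

27.00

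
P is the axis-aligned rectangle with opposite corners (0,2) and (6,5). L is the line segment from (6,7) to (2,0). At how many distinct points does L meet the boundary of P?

2

The segment meets the boundary at (3.143,2), (4.857,5).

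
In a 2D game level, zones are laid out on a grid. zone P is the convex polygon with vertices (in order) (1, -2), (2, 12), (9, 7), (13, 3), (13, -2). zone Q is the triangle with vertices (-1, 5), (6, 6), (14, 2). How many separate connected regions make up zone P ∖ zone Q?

zone P ∖ zone Q splits into 2 disjoint pieces (area 63.2662, area 35.451).

2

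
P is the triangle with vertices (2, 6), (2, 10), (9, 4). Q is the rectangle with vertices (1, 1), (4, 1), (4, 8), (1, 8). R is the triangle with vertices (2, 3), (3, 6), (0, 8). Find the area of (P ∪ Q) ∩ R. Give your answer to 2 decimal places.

4.58

The region (P ∪ Q) ∩ R is the polygon with vertices (1,7.333), (3,6), (2,3), (1,5.5).
By the shoelace formula its area is 4.58.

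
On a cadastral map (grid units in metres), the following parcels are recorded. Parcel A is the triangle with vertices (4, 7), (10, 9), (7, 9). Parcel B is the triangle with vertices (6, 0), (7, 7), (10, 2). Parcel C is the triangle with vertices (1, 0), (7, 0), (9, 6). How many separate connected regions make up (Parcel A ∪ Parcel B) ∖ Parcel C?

3

(Parcel A ∪ Parcel B) ∖ Parcel C splits into 3 disjoint pieces (area 3, area 1.7931, area 4.55).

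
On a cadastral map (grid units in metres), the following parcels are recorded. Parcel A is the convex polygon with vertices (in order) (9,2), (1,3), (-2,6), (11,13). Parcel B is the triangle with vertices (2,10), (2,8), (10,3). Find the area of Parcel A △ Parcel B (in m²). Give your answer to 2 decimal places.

|Parcel A| = 75, |Parcel B| = 8, |Parcel A∩Parcel B| = 6.7295.
|Parcel A △ Parcel B| = |Parcel A| + |Parcel B| − 2·|Parcel A∩Parcel B| = 75 + 8 − 13.459 = 69.54.

69.54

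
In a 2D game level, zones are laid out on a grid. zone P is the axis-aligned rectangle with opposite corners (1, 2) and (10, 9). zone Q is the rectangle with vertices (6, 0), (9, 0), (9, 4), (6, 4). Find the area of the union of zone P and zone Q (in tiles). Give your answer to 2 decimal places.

By inclusion–exclusion:
Individual areas: |zone P| = 63, |zone Q| = 12.
|zone P∩zone Q|: x∈[6,9], y∈[2,4] → 3·2 = 6.
|zone P ∪ zone Q| = 75 − 6 = 69.00.

69.00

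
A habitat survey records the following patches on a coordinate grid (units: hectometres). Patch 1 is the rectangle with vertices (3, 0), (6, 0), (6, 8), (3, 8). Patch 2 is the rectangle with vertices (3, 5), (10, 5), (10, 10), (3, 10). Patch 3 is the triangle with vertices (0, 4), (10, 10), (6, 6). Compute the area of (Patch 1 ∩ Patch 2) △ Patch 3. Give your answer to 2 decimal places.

|Patch 1 ∩ Patch 2| = 9.
|(Patch 1 ∩ Patch 2) ∩ Patch 3| = 3.6.
|(Patch 1 ∩ Patch 2) △ Patch 3| = 9 + 8 − 7.2 = 9.80.

9.80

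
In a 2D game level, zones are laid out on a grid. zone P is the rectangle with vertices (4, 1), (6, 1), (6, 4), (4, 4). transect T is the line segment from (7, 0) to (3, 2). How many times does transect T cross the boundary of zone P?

2

The segment meets the boundary at (4,1.5), (5,1).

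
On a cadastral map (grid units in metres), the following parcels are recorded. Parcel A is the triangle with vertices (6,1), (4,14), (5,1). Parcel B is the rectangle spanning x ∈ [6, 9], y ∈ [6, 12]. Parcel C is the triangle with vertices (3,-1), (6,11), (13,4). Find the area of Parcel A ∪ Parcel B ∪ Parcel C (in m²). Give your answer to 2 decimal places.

62.20

By inclusion–exclusion:
Individual areas: |Parcel A| = 6.5, |Parcel B| = 18, |Parcel C| = 52.5.
|Parcel A∩Parcel B| = 0.
|Parcel A∩Parcel C| = 4.2969.
|Parcel B∩Parcel C| = 10.5.
|Parcel A∩Parcel B∩Parcel C| = 0.
|Parcel A ∪ Parcel B ∪ Parcel C| = 77 − 14.7969 + 0 = 62.20.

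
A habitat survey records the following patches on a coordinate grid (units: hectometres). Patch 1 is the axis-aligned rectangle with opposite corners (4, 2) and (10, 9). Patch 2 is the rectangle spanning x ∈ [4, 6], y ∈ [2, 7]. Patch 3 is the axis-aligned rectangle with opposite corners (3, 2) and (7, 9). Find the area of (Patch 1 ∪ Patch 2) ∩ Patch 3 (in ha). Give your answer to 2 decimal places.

21.00

The region (Patch 1 ∪ Patch 2) ∩ Patch 3 is the polygon with vertices (7,9), (7,2), (6,2), (4,2), (4,7), (4,9).
By the shoelace formula its area is 21.00.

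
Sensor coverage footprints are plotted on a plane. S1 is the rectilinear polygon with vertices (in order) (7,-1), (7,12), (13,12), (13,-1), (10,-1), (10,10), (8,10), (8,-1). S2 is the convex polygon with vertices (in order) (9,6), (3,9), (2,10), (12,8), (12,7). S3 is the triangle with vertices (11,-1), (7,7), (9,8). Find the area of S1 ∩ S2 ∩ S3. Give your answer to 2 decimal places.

0.50

The intersection is the polygon with vertices (8,6.5), (7,7), (8,7.5).
By the shoelace formula its area is 0.50.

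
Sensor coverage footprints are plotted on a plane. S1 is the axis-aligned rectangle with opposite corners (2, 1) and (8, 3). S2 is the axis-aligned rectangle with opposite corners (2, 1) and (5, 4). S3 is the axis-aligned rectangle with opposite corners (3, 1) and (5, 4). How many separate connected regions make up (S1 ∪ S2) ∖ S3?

2

(S1 ∪ S2) ∖ S3 splits into 2 disjoint pieces (area 6, area 3).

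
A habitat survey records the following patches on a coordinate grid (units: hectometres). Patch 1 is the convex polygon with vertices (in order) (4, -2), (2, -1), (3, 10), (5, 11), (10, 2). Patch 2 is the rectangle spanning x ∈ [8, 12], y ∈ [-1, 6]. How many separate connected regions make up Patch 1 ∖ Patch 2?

Patch 1 ∖ Patch 2 is a single connected region.

1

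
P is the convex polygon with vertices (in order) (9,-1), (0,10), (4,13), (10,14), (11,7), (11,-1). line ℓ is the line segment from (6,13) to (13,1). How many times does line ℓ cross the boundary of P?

1

The segment meets the boundary at (11,4.429).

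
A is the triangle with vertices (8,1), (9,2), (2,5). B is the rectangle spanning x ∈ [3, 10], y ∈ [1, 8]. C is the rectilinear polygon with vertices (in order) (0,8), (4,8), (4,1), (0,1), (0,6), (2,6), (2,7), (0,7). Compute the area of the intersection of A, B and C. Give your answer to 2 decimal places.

0.36

The intersection is the polygon with vertices (3,4.333), (3,4.571), (4,4.143), (4,3.667).
By the shoelace formula its area is 0.36.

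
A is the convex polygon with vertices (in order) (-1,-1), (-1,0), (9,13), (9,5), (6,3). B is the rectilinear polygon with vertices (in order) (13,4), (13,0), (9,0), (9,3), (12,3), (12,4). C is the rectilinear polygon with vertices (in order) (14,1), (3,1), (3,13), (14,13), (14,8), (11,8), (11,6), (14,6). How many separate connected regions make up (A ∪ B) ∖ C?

2

(A ∪ B) ∖ C splits into 2 disjoint pieces (area 9.8286, area 4).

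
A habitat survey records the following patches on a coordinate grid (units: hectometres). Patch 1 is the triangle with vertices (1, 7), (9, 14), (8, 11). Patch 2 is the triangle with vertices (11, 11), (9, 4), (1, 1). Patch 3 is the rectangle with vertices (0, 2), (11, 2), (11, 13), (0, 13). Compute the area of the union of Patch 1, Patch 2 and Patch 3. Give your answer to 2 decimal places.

122.24

By inclusion–exclusion:
Individual areas: |Patch 1| = 8.5, |Patch 2| = 25, |Patch 3| = 121.
|Patch 1∩Patch 2| = 0.
|Patch 1∩Patch 3| = 8.0952.
|Patch 2∩Patch 3| = 24.1667.
|Patch 1∩Patch 2∩Patch 3| = 0.
|Patch 1 ∪ Patch 2 ∪ Patch 3| = 154.5 − 32.2619 + 0 = 122.24.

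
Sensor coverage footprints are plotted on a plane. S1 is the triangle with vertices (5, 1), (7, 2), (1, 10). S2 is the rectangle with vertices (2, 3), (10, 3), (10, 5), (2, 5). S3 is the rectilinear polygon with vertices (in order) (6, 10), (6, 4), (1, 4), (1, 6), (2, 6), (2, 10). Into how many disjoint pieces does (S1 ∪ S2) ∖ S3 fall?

2

(S1 ∪ S2) ∖ S3 splits into 2 disjoint pieces (area 15.5139, area 0.4583).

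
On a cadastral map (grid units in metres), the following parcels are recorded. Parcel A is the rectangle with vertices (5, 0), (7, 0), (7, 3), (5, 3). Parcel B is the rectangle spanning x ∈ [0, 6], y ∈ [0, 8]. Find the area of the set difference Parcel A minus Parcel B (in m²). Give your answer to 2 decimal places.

3.00

|Parcel A∩Parcel B|: x∈[5,6], y∈[0,3] → 1·3 = 3.
|Parcel A| = 6.
|Parcel A ∖ Parcel B| = |Parcel A| − |Parcel A∩Parcel B| = 6 − 3 = 3.00.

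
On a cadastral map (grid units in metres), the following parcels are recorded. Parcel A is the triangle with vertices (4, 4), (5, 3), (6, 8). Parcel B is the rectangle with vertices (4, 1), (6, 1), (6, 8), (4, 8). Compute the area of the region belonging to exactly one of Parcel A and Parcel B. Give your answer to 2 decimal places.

11.00

|Parcel A| = 3, |Parcel B| = 14, |Parcel A∩Parcel B| = 3.
|Parcel A △ Parcel B| = |Parcel A| + |Parcel B| − 2·|Parcel A∩Parcel B| = 3 + 14 − 6 = 11.00.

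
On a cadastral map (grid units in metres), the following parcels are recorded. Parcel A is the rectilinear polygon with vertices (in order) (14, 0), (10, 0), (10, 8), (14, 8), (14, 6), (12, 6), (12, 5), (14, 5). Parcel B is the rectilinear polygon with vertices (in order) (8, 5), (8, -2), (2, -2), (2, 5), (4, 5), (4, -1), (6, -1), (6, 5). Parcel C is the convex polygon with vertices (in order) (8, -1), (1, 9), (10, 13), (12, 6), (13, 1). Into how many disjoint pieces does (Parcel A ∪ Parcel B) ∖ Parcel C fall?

(Parcel A ∪ Parcel B) ∖ Parcel C splits into 3 disjoint pieces (area 7.85, area 4.5714, area 20.8286).

3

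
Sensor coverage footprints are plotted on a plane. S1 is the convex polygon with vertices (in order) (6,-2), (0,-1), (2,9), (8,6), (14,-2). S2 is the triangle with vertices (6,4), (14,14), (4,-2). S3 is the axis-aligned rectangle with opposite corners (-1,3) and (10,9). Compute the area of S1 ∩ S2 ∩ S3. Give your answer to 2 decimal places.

4.42

The intersection is the polygon with vertices (6,4), (7.714,6.143), (8,6), (8.546,5.273), (7.125,3), (5.667,3).
By the shoelace formula its area is 4.42.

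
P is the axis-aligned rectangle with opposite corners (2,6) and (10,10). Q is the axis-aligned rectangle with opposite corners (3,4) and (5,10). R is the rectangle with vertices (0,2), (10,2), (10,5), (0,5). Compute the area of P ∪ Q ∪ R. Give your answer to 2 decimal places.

By inclusion–exclusion:
Individual areas: |P| = 32, |Q| = 12, |R| = 30.
|P∩Q|: x∈[3,5], y∈[6,10] → 2·4 = 8.
|P∩R| = 0 (no overlap).
|Q∩R|: x∈[3,5], y∈[4,5] → 2·1 = 2.
|P∩Q∩R| = 0.
|P ∪ Q ∪ R| = 74 − 10 + 0 = 64.00.

64.00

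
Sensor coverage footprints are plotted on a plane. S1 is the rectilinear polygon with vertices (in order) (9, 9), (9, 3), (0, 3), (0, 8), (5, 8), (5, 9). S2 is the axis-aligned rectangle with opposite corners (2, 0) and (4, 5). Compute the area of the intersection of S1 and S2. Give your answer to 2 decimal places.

4.00

The intersection is the polygon with vertices (2,3), (2,5), (4,5), (4,3).
By the shoelace formula its area is 4.00.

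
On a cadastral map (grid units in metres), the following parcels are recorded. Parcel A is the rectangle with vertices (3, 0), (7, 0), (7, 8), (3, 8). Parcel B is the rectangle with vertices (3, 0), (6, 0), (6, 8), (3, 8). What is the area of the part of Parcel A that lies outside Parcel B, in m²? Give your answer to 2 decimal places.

8.00

|Parcel A∩Parcel B|: x∈[3,6], y∈[0,8] → 3·8 = 24.
|Parcel A| = 32.
|Parcel A ∖ Parcel B| = |Parcel A| − |Parcel A∩Parcel B| = 32 − 24 = 8.00.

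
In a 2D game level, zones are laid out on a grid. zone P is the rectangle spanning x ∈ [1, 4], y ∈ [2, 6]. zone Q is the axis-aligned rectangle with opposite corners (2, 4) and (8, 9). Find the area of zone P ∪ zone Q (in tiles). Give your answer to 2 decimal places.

By inclusion–exclusion:
Individual areas: |zone P| = 12, |zone Q| = 30.
|zone P∩zone Q|: x∈[2,4], y∈[4,6] → 2·2 = 4.
|zone P ∪ zone Q| = 42 − 4 = 38.00.

38.00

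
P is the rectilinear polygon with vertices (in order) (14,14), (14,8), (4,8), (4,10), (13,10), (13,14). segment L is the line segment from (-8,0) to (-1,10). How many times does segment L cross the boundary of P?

The segment lies entirely outside P and never meets its boundary.

0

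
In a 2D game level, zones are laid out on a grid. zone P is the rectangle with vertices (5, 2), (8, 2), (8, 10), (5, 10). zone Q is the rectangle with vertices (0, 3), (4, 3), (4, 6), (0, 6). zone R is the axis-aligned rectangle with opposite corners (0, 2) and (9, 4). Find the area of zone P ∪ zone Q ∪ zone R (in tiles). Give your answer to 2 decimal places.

By inclusion–exclusion:
Individual areas: |zone P| = 24, |zone Q| = 12, |zone R| = 18.
|zone P∩zone Q| = 0 (no overlap).
|zone P∩zone R|: x∈[5,8], y∈[2,4] → 3·2 = 6.
|zone Q∩zone R|: x∈[0,4], y∈[3,4] → 4·1 = 4.
|zone P∩zone Q∩zone R| = 0.
|zone P ∪ zone Q ∪ zone R| = 54 − 10 + 0 = 44.00.

44.00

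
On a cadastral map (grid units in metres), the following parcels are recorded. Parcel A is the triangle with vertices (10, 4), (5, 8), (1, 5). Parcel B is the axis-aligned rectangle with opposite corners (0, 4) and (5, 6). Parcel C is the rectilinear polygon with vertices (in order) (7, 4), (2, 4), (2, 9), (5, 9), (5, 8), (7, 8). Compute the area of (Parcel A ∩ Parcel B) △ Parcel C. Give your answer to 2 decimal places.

19.64

|Parcel A ∩ Parcel B| = 4.2222.
|(Parcel A ∩ Parcel B) ∩ Parcel C| = 3.7917.
|(Parcel A ∩ Parcel B) △ Parcel C| = 4.2222 + 23 − 7.5833 = 19.64.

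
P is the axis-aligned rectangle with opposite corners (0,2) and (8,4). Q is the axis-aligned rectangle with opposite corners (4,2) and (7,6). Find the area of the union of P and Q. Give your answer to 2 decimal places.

By inclusion–exclusion:
Individual areas: |P| = 16, |Q| = 12.
|P∩Q|: x∈[4,7], y∈[2,4] → 3·2 = 6.
|P ∪ Q| = 28 − 6 = 22.00.

22.00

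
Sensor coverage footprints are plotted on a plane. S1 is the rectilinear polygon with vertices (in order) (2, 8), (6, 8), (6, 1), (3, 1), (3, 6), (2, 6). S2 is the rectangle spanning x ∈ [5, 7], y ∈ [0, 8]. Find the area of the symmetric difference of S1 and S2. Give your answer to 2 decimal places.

|S1| = 23, |S2| = 16, |S1∩S2| = 7.
|S1 △ S2| = |S1| + |S2| − 2·|S1∩S2| = 23 + 16 − 14 = 25.00.

25.00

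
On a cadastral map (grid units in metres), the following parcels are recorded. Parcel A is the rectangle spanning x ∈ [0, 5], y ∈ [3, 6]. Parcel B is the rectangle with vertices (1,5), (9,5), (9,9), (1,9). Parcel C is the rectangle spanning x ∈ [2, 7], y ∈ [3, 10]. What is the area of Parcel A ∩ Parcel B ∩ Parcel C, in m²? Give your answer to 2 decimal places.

3.00

The intersection is the polygon with vertices (5,5), (2,5), (2,6), (5,6).
By the shoelace formula its area is 3.00.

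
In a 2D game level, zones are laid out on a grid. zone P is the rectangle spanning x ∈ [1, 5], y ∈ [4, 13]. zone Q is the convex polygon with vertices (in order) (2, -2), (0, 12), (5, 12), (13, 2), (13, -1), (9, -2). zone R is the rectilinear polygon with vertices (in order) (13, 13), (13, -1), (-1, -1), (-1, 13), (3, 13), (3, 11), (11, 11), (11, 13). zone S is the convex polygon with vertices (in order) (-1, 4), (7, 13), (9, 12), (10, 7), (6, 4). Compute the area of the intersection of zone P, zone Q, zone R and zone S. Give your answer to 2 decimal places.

The intersection is the polygon with vertices (1,5), (1,6.25), (5,10.75), (5,4), (1.143,4).
By the shoelace formula its area is 17.93.

17.93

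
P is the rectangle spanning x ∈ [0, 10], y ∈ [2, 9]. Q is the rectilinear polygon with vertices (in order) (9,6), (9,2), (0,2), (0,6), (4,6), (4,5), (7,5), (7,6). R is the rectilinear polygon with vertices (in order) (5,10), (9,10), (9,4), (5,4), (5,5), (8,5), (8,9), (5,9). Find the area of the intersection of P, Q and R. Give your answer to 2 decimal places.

The intersection is the polygon with vertices (7,5), (8,5), (8,6), (9,6), (9,4), (5,4), (5,5).
By the shoelace formula its area is 5.00.

5.00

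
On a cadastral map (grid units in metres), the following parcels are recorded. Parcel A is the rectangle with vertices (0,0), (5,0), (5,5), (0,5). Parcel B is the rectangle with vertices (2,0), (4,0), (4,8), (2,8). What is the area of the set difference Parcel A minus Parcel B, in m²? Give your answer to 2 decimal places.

15.00

|Parcel A∩Parcel B|: x∈[2,4], y∈[0,5] → 2·5 = 10.
|Parcel A| = 25.
|Parcel A ∖ Parcel B| = |Parcel A| − |Parcel A∩Parcel B| = 25 − 10 = 15.00.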